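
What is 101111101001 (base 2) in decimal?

Sum of powers of 2 for each 1-bit:
2^0 + 2^3 + 2^5 + 2^6 + 2^7 + 2^8 + 2^9 + 2^11
= 1 + 8 + 32 + 64 + 128 + 256 + 512 + 2048
= 3049



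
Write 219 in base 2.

Using repeated division by 2:
219 ÷ 2 = 109 remainder 1
109 ÷ 2 = 54 remainder 1
54 ÷ 2 = 27 remainder 0
27 ÷ 2 = 13 remainder 1
13 ÷ 2 = 6 remainder 1
6 ÷ 2 = 3 remainder 0
3 ÷ 2 = 1 remainder 1
1 ÷ 2 = 0 remainder 1
Reading remainders bottom to top: 11011011



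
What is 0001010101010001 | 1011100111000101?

OR: 1 when either bit is 1
  0001010101010001
| 1011100111000101
------------------
  1011110111010101
Decimal: 5457 | 47557 = 48597



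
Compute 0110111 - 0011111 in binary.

Method 1 - Direct subtraction (column by column from the right: bit − bit − borrow-in; if negative, add 2 and borrow 1 from the next column):
borrow: 0110000
        0110111
-       0011111
---------------
        0011000

Method 2 - Add two's complement:
Two's complement of 0011111: invert → 1100000, add 1 → 1100001
  0110111
+ 1100001
---------
 10011000  (end carry out of the top bit = 1)
Discarding the end carry: 0011000
Decimal check:
  0110111 = 32 + 16 + 4 + 2 + 1 = 55
  0011111 = 16 + 8 + 4 + 2 + 1 = 31
  55 - 31 = 24, and 0011000 = 16 + 8 = 24 ✓



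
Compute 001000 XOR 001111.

XOR: 1 when bits differ
  001000
^ 001111
--------
  000111
Decimal: 8 ^ 15 = 7



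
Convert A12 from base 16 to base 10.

Expand by place value (powers of 16):
Digit values: A = 10
A12 = 10 × 16^2 + 1 × 16^1 + 2 × 16^0
= 10 × 256 + 1 × 16 + 2 × 1
= 2560 + 16 + 2
= 2578



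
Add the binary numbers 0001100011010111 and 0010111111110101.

Add column by column from the right: bit + bit + carry-in; write the sum mod 2, carry 1 when the sum is 2 or 3.
carry:  0111111111101110
        0001100011010111
+       0010111111110101
------------------------
       00100100011001100
(the carry out of the leftmost column, 0, becomes the leading bit)
Decimal check:
  0001100011010111 = 4096 + 2048 + 128 + 64 + 16 + 4 + 2 + 1 = 6359
  0010111111110101 = 8192 + 2048 + 1024 + 512 + 256 + 128 + 64 + 32 + 16 + 4 + 1 = 12277
  6359 + 12277 = 18636, and 00100100011001100 = 16384 + 2048 + 128 + 64 + 8 + 4 = 18636 ✓



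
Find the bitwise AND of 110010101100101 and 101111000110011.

AND: 1 only when both bits are 1
  110010101100101
& 101111000110011
-----------------
  100010000100001
Decimal: 25957 & 24115 = 17441



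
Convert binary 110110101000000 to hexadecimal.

Group into 4-bit nibbles from right:
  0110 = 6
  1101 = D
  0100 = 4
  0000 = 0
Result: 6D40



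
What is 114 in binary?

Using repeated division by 2:
114 ÷ 2 = 57 remainder 0
57 ÷ 2 = 28 remainder 1
28 ÷ 2 = 14 remainder 0
14 ÷ 2 = 7 remainder 0
7 ÷ 2 = 3 remainder 1
3 ÷ 2 = 1 remainder 1
1 ÷ 2 = 0 remainder 1
Reading remainders bottom to top: 1110010



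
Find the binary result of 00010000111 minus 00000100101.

Method 1 - Direct subtraction (column by column from the right: bit − bit − borrow-in; if negative, add 2 and borrow 1 from the next column):
borrow: 00011000000
        00010000111
-       00000100101
-------------------
        00001100010

Method 2 - Add two's complement:
Two's complement of 00000100101: invert → 11111011010, add 1 → 11111011011
  00010000111
+ 11111011011
-------------
 100001100010  (end carry out of the top bit = 1)
Discarding the end carry: 00001100010
Decimal check:
  00010000111 = 128 + 4 + 2 + 1 = 135
  00000100101 = 32 + 4 + 1 = 37
  135 - 37 = 98, and 00001100010 = 64 + 32 + 2 = 98 ✓



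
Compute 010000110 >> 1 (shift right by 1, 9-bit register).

Original: 010000110 (decimal 134)
Shift right by 1 position
Drop the 1 low bit; fill with zero on the left
Result: 001000011 (decimal 67)
Equivalent: 134 >> 1 = 134 ÷ 2^1 = 67



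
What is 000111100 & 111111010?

AND: 1 only when both bits are 1
  000111100
& 111111010
-----------
  000111000
Decimal: 60 & 506 = 56



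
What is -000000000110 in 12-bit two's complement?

Original: 000000000110
Step 1 - Invert all bits: 111111111001
Step 2 - Add 1: 111111111010
Verification: 000000000110 + 111111111010 = 1000000000000; discarding the end carry (carry out of the top bit) leaves the 12-bit value 000000000000, as required for x + (-x)



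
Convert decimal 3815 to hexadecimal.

Using repeated division by 16 (digits 10–15 are A–F):
3815 ÷ 16 = 238 remainder 7
238 ÷ 16 = 14 remainder 14 (E)
14 ÷ 16 = 0 remainder 14 (E)
Reading remainders bottom to top: EE7



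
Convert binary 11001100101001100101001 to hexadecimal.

Group into 4-bit nibbles from right:
  0110 = 6
  0110 = 6
  0101 = 5
  0011 = 3
  0010 = 2
  1001 = 9
Result: 665329



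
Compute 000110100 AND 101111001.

AND: 1 only when both bits are 1
  000110100
& 101111001
-----------
  000110000
Decimal: 52 & 377 = 48



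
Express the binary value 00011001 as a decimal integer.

Sum of powers of 2 for each 1-bit:
2^0 + 2^3 + 2^4
= 1 + 8 + 16
= 25



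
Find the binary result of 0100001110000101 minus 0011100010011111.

Method 1 - Direct subtraction (column by column from the right: bit − bit − borrow-in; if negative, add 2 and borrow 1 from the next column):
borrow: 0111000111111100
        0100001110000101
-       0011100010011111
------------------------
        0000101011100110

Method 2 - Add two's complement:
Two's complement of 0011100010011111: invert → 1100011101100000, add 1 → 1100011101100001
  0100001110000101
+ 1100011101100001
------------------
 10000101011100110  (end carry out of the top bit = 1)
Discarding the end carry: 0000101011100110
Decimal check:
  0100001110000101 = 16384 + 512 + 256 + 128 + 4 + 1 = 17285
  0011100010011111 = 8192 + 4096 + 2048 + 128 + 16 + 8 + 4 + 2 + 1 = 14495
  17285 - 14495 = 2790, and 0000101011100110 = 2048 + 512 + 128 + 64 + 32 + 4 + 2 = 2790 ✓



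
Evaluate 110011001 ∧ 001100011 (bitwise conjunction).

AND: 1 only when both bits are 1
  110011001
& 001100011
-----------
  000000001
Decimal: 409 & 99 = 1



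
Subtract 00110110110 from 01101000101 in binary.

Method 1 - Direct subtraction (column by column from the right: bit − bit − borrow-in; if negative, add 2 and borrow 1 from the next column):
borrow: 01101111100
        01101000101
-       00110110110
-------------------
        00110001111

Method 2 - Add two's complement:
Two's complement of 00110110110: invert → 11001001001, add 1 → 11001001010
  01101000101
+ 11001001010
-------------
 100110001111  (end carry out of the top bit = 1)
Discarding the end carry: 00110001111
Decimal check:
  01101000101 = 512 + 256 + 64 + 4 + 1 = 837
  00110110110 = 256 + 128 + 32 + 16 + 4 + 2 = 438
  837 - 438 = 399, and 00110001111 = 256 + 128 + 8 + 4 + 2 + 1 = 399 ✓



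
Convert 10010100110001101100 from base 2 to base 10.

Sum of powers of 2 for each 1-bit:
2^2 + 2^3 + 2^5 + 2^6 + 2^10 + 2^11 + 2^14 + 2^16 + 2^19
= 4 + 8 + 32 + 64 + 1024 + 2048 + 16384 + 65536 + 524288
= 609388



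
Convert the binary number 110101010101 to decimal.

Sum of powers of 2 for each 1-bit:
2^0 + 2^2 + 2^4 + 2^6 + 2^8 + 2^10 + 2^11
= 1 + 4 + 16 + 64 + 256 + 1024 + 2048
= 3413



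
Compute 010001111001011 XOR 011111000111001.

XOR: 1 when bits differ
  010001111001011
^ 011111000111001
-----------------
  001110111110010
Decimal: 9163 ^ 15929 = 7666



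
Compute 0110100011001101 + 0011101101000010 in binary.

Add column by column from the right: bit + bit + carry-in; write the sum mod 2, carry 1 when the sum is 2 or 3.
carry:  1111011110000000
        0110100011001101
+       0011101101000010
------------------------
       01010010000001111
(the carry out of the leftmost column, 0, becomes the leading bit)
Decimal check:
  0110100011001101 = 16384 + 8192 + 2048 + 128 + 64 + 8 + 4 + 1 = 26829
  0011101101000010 = 8192 + 4096 + 2048 + 512 + 256 + 64 + 2 = 15170
  26829 + 15170 = 41999, and 01010010000001111 = 32768 + 8192 + 1024 + 8 + 4 + 2 + 1 = 41999 ✓



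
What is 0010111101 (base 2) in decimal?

Sum of powers of 2 for each 1-bit:
2^0 + 2^2 + 2^3 + 2^4 + 2^5 + 2^7
= 1 + 4 + 8 + 16 + 32 + 128
= 189



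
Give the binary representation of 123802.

Using repeated division by 2:
123802 ÷ 2 = 61901 remainder 0
61901 ÷ 2 = 30950 remainder 1
30950 ÷ 2 = 15475 remainder 0
15475 ÷ 2 = 7737 remainder 1
7737 ÷ 2 = 3868 remainder 1
3868 ÷ 2 = 1934 remainder 0
1934 ÷ 2 = 967 remainder 0
967 ÷ 2 = 483 remainder 1
483 ÷ 2 = 241 remainder 1
241 ÷ 2 = 120 remainder 1
120 ÷ 2 = 60 remainder 0
60 ÷ 2 = 30 remainder 0
30 ÷ 2 = 15 remainder 0
15 ÷ 2 = 7 remainder 1
7 ÷ 2 = 3 remainder 1
3 ÷ 2 = 1 remainder 1
1 ÷ 2 = 0 remainder 1
Reading remainders bottom to top: 11110001110011010



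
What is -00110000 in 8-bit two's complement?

Original: 00110000
Step 1 - Invert all bits: 11001111
Step 2 - Add 1: 11010000
Verification: 00110000 + 11010000 = 100000000; discarding the end carry (carry out of the top bit) leaves the 8-bit value 00000000, as required for x + (-x)



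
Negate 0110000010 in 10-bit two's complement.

Original: 0110000010
Step 1 - Invert all bits: 1001111101
Step 2 - Add 1: 1001111110
Verification: 0110000010 + 1001111110 = 10000000000; discarding the end carry (carry out of the top bit) leaves the 10-bit value 0000000000, as required for x + (-x)



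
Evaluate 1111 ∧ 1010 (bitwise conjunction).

AND: 1 only when both bits are 1
  1111
& 1010
------
  1010
Decimal: 15 & 10 = 10



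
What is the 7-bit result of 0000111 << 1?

Original: 0000111 (decimal 7)
Shift left by 1 position
Append 1 zero on the right
Result: 0001110 (decimal 14)
Equivalent: 7 << 1 = 7 × 2^1 = 14



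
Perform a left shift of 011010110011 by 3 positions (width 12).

Original: 011010110011 (decimal 1715)
Shift left by 3 positions
Append 3 zeros on the right and drop the 3 high bits that overflow the 12-bit width
Result: 010110011000 (decimal 1432)
Equivalent: 1715 << 3 = 1715 × 2^3 = 13720, truncated to 12 bits = 1432



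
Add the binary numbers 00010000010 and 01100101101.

Add column by column from the right: bit + bit + carry-in; write the sum mod 2, carry 1 when the sum is 2 or 3.
carry:  00000000000
        00010000010
+       01100101101
-------------------
       001110101111
(the carry out of the leftmost column, 0, becomes the leading bit)
Decimal check:
  00010000010 = 128 + 2 = 130
  01100101101 = 512 + 256 + 32 + 8 + 4 + 1 = 813
  130 + 813 = 943, and 001110101111 = 512 + 256 + 128 + 32 + 8 + 4 + 2 + 1 = 943 ✓



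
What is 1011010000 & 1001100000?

AND: 1 only when both bits are 1
  1011010000
& 1001100000
------------
  1001000000
Decimal: 720 & 608 = 576



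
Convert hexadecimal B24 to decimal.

Expand by place value (powers of 16):
Digit values: B = 11
B24 = 11 × 16^2 + 2 × 16^1 + 4 × 16^0
= 11 × 256 + 2 × 16 + 4 × 1
= 2816 + 32 + 4
= 2852



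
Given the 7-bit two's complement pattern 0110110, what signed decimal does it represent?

Binary: 0110110
Sign bit: 0 (non-negative)
Read directly as an unsigned value:
0110110 = 32 + 16 + 4 + 2 = 54
Value: 54



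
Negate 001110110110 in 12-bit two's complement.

Original: 001110110110
Step 1 - Invert all bits: 110001001001
Step 2 - Add 1: 110001001010
Verification: 001110110110 + 110001001010 = 1000000000000; discarding the end carry (carry out of the top bit) leaves the 12-bit value 000000000000, as required for x + (-x)



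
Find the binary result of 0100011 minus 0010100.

Method 1 - Direct subtraction (column by column from the right: bit − bit − borrow-in; if negative, add 2 and borrow 1 from the next column):
borrow: 0111000
        0100011
-       0010100
---------------
        0001111

Method 2 - Add two's complement:
Two's complement of 0010100: invert → 1101011, add 1 → 1101100
  0100011
+ 1101100
---------
 10001111  (end carry out of the top bit = 1)
Discarding the end carry: 0001111
Decimal check:
  0100011 = 32 + 2 + 1 = 35
  0010100 = 16 + 4 = 20
  35 - 20 = 15, and 0001111 = 8 + 4 + 2 + 1 = 15 ✓



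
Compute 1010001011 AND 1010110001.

AND: 1 only when both bits are 1
  1010001011
& 1010110001
------------
  1010000001
Decimal: 651 & 689 = 641



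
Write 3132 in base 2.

Using repeated division by 2:
3132 ÷ 2 = 1566 remainder 0
1566 ÷ 2 = 783 remainder 0
783 ÷ 2 = 391 remainder 1
391 ÷ 2 = 195 remainder 1
195 ÷ 2 = 97 remainder 1
97 ÷ 2 = 48 remainder 1
48 ÷ 2 = 24 remainder 0
24 ÷ 2 = 12 remainder 0
12 ÷ 2 = 6 remainder 0
6 ÷ 2 = 3 remainder 0
3 ÷ 2 = 1 remainder 1
1 ÷ 2 = 0 remainder 1
Reading remainders bottom to top: 110000111100



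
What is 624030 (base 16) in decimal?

Expand by place value (powers of 16):
624030 = 6 × 16^5 + 2 × 16^4 + 4 × 16^3 + 0 × 16^2 + 3 × 16^1 + 0 × 16^0
= 6 × 1048576 + 2 × 65536 + 4 × 4096 + 0 × 256 + 3 × 16 + 0 × 1
= 6291456 + 131072 + 16384 + 0 + 48 + 0
= 6438960



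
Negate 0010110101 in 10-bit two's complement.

Original: 0010110101
Step 1 - Invert all bits: 1101001010
Step 2 - Add 1: 1101001011
Verification: 0010110101 + 1101001011 = 10000000000; discarding the end carry (carry out of the top bit) leaves the 10-bit value 0000000000, as required for x + (-x)



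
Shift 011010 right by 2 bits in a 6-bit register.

Original: 011010 (decimal 26)
Shift right by 2 positions
Drop the 2 low bits; fill with zeros on the left
Result: 000110 (decimal 6)
Equivalent: 26 >> 2 = 26 ÷ 2^2 = 6



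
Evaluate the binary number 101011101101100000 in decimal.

Sum of powers of 2 for each 1-bit:
2^5 + 2^6 + 2^8 + 2^9 + 2^11 + 2^12 + 2^13 + 2^15 + 2^17
= 32 + 64 + 256 + 512 + 2048 + 4096 + 8192 + 32768 + 131072
= 179040



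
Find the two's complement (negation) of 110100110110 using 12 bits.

Original (sign bit 1, negative): 110100110110
Step 1 - Invert all bits: 001011001001
Step 2 - Add 1: 001011001010
Verification: 110100110110 + 001011001010 = 1000000000000; discarding the end carry (carry out of the top bit) leaves the 12-bit value 000000000000, as required for x + (-x)



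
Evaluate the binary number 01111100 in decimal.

Sum of powers of 2 for each 1-bit:
2^2 + 2^3 + 2^4 + 2^5 + 2^6
= 4 + 8 + 16 + 32 + 64
= 124



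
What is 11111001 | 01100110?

OR: 1 when either bit is 1
  11111001
| 01100110
----------
  11111111
Decimal: 249 | 102 = 255



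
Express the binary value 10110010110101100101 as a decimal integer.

Sum of powers of 2 for each 1-bit:
2^0 + 2^2 + 2^5 + 2^6 + 2^8 + 2^10 + 2^11 + 2^13 + 2^16 + 2^17 + 2^19
= 1 + 4 + 32 + 64 + 256 + 1024 + 2048 + 8192 + 65536 + 131072 + 524288
= 732517



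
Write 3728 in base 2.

Using repeated division by 2:
3728 ÷ 2 = 1864 remainder 0
1864 ÷ 2 = 932 remainder 0
932 ÷ 2 = 466 remainder 0
466 ÷ 2 = 233 remainder 0
233 ÷ 2 = 116 remainder 1
116 ÷ 2 = 58 remainder 0
58 ÷ 2 = 29 remainder 0
29 ÷ 2 = 14 remainder 1
14 ÷ 2 = 7 remainder 0
7 ÷ 2 = 3 remainder 1
3 ÷ 2 = 1 remainder 1
1 ÷ 2 = 0 remainder 1
Reading remainders bottom to top: 111010010000



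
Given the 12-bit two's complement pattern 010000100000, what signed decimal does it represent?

Binary: 010000100000
Sign bit: 0 (non-negative)
Read directly as an unsigned value:
010000100000 = 1024 + 32 = 1056
Value: 1056



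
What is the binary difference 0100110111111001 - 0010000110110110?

Method 1 - Direct subtraction (column by column from the right: bit − bit − borrow-in; if negative, add 2 and borrow 1 from the next column):
borrow: 0100000000001100
        0100110111111001
-       0010000110110110
------------------------
        0010110001000011

Method 2 - Add two's complement:
Two's complement of 0010000110110110: invert → 1101111001001001, add 1 → 1101111001001010
  0100110111111001
+ 1101111001001010
------------------
 10010110001000011  (end carry out of the top bit = 1)
Discarding the end carry: 0010110001000011
Decimal check:
  0100110111111001 = 16384 + 2048 + 1024 + 256 + 128 + 64 + 32 + 16 + 8 + 1 = 19961
  0010000110110110 = 8192 + 256 + 128 + 32 + 16 + 4 + 2 = 8630
  19961 - 8630 = 11331, and 0010110001000011 = 8192 + 2048 + 1024 + 64 + 2 + 1 = 11331 ✓



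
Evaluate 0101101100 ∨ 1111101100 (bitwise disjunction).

OR: 1 when either bit is 1
  0101101100
| 1111101100
------------
  1111101100
Decimal: 364 | 1004 = 1004



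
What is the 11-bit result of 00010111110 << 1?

Original: 00010111110 (decimal 190)
Shift left by 1 position
Append 1 zero on the right
Result: 00101111100 (decimal 380)
Equivalent: 190 << 1 = 190 × 2^1 = 380



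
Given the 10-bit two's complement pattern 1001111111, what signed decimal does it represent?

Binary: 1001111111
Sign bit: 1 (negative)
Invert: 0110000000
Add 1:  0110000001
Magnitude: 0110000001 = 256 + 128 + 1 = 385
Value: -385



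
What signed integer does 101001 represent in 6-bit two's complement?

Binary: 101001
Sign bit: 1 (negative)
Invert: 010110
Add 1:  010111
Magnitude: 010111 = 16 + 4 + 2 + 1 = 23
Value: -23



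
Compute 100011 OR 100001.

OR: 1 when either bit is 1
  100011
| 100001
--------
  100011
Decimal: 35 | 33 = 35



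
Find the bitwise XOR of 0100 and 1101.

XOR: 1 when bits differ
  0100
^ 1101
------
  1001
Decimal: 4 ^ 13 = 9



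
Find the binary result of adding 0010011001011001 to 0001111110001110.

Add column by column from the right: bit + bit + carry-in; write the sum mod 2, carry 1 when the sum is 2 or 3.
carry:  0111110000110000
        0010011001011001
+       0001111110001110
------------------------
       00100010111100111
(the carry out of the leftmost column, 0, becomes the leading bit)
Decimal check:
  0010011001011001 = 8192 + 1024 + 512 + 64 + 16 + 8 + 1 = 9817
  0001111110001110 = 4096 + 2048 + 1024 + 512 + 256 + 128 + 8 + 4 + 2 = 8078
  9817 + 8078 = 17895, and 00100010111100111 = 16384 + 1024 + 256 + 128 + 64 + 32 + 4 + 2 + 1 = 17895 ✓



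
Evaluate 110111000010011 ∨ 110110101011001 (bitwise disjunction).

OR: 1 when either bit is 1
  110111000010011
| 110110101011001
-----------------
  110111101011011
Decimal: 28179 | 27993 = 28507



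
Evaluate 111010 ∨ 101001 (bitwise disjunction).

OR: 1 when either bit is 1
  111010
| 101001
--------
  111011
Decimal: 58 | 41 = 59



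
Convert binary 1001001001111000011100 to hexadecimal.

Group into 4-bit nibbles from right:
  0010 = 2
  0100 = 4
  1001 = 9
  1110 = E
  0001 = 1
  1100 = C
Result: 249E1C



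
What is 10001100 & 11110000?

AND: 1 only when both bits are 1
  10001100
& 11110000
----------
  10000000
Decimal: 140 & 240 = 128



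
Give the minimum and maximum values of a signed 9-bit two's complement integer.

For 9-bit two's complement:
Minimum: -2^8 = -256
Maximum: 2^8 - 1 = 255



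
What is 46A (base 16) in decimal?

Expand by place value (powers of 16):
Digit values: A = 10
46A = 4 × 16^2 + 6 × 16^1 + 10 × 16^0
= 4 × 256 + 6 × 16 + 10 × 1
= 1024 + 96 + 10
= 1130



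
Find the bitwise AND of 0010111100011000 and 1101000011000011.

AND: 1 only when both bits are 1
  0010111100011000
& 1101000011000011
------------------
  0000000000000000
Decimal: 12056 & 53443 = 0



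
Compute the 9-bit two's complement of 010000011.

Original: 010000011
Step 1 - Invert all bits: 101111100
Step 2 - Add 1: 101111101
Verification: 010000011 + 101111101 = 1000000000; discarding the end carry (carry out of the top bit) leaves the 9-bit value 000000000, as required for x + (-x)



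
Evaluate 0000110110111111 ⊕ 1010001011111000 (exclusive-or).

XOR: 1 when bits differ
  0000110110111111
^ 1010001011111000
------------------
  1010111101000111
Decimal: 3519 ^ 41720 = 44871



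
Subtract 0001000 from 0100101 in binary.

Method 1 - Direct subtraction (column by column from the right: bit − bit − borrow-in; if negative, add 2 and borrow 1 from the next column):
borrow: 0110000
        0100101
-       0001000
---------------
        0011101

Method 2 - Add two's complement:
Two's complement of 0001000: invert → 1110111, add 1 → 1111000
  0100101
+ 1111000
---------
 10011101  (end carry out of the top bit = 1)
Discarding the end carry: 0011101
Decimal check:
  0100101 = 32 + 4 + 1 = 37
  0001000 = 8
  37 - 8 = 29, and 0011101 = 16 + 8 + 4 + 1 = 29 ✓



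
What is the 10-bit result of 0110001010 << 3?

Original: 0110001010 (decimal 394)
Shift left by 3 positions
Append 3 zeros on the right and drop the 3 high bits that overflow the 10-bit width
Result: 0001010000 (decimal 80)
Equivalent: 394 << 3 = 394 × 2^3 = 3152, truncated to 10 bits = 80



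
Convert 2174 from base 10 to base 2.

Using repeated division by 2:
2174 ÷ 2 = 1087 remainder 0
1087 ÷ 2 = 543 remainder 1
543 ÷ 2 = 271 remainder 1
271 ÷ 2 = 135 remainder 1
135 ÷ 2 = 67 remainder 1
67 ÷ 2 = 33 remainder 1
33 ÷ 2 = 16 remainder 1
16 ÷ 2 = 8 remainder 0
8 ÷ 2 = 4 remainder 0
4 ÷ 2 = 2 remainder 0
2 ÷ 2 = 1 remainder 0
1 ÷ 2 = 0 remainder 1
Reading remainders bottom to top: 100001111110



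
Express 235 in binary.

Using repeated division by 2:
235 ÷ 2 = 117 remainder 1
117 ÷ 2 = 58 remainder 1
58 ÷ 2 = 29 remainder 0
29 ÷ 2 = 14 remainder 1
14 ÷ 2 = 7 remainder 0
7 ÷ 2 = 3 remainder 1
3 ÷ 2 = 1 remainder 1
1 ÷ 2 = 0 remainder 1
Reading remainders bottom to top: 11101011



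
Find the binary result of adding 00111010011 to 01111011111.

Add column by column from the right: bit + bit + carry-in; write the sum mod 2, carry 1 when the sum is 2 or 3.
carry:  11110111110
        00111010011
+       01111011111
-------------------
       010110110010
(the carry out of the leftmost column, 0, becomes the leading bit)
Decimal check:
  00111010011 = 256 + 128 + 64 + 16 + 2 + 1 = 467
  01111011111 = 512 + 256 + 128 + 64 + 16 + 8 + 4 + 2 + 1 = 991
  467 + 991 = 1458, and 010110110010 = 1024 + 256 + 128 + 32 + 16 + 2 = 1458 ✓



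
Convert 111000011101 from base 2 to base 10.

Sum of powers of 2 for each 1-bit:
2^0 + 2^2 + 2^3 + 2^4 + 2^9 + 2^10 + 2^11
= 1 + 4 + 8 + 16 + 512 + 1024 + 2048
= 3613



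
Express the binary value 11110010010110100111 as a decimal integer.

Sum of powers of 2 for each 1-bit:
2^0 + 2^1 + 2^2 + 2^5 + 2^7 + 2^8 + 2^10 + 2^13 + 2^16 + 2^17 + 2^18 + 2^19
= 1 + 2 + 4 + 32 + 128 + 256 + 1024 + 8192 + 65536 + 131072 + 262144 + 524288
= 992679



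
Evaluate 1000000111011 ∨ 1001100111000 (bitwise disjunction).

OR: 1 when either bit is 1
  1000000111011
| 1001100111000
---------------
  1001100111011
Decimal: 4155 | 4920 = 4923



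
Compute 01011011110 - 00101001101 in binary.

Method 1 - Direct subtraction (column by column from the right: bit − bit − borrow-in; if negative, add 2 and borrow 1 from the next column):
borrow: 01000000010
        01011011110
-       00101001101
-------------------
        00110010001

Method 2 - Add two's complement:
Two's complement of 00101001101: invert → 11010110010, add 1 → 11010110011
  01011011110
+ 11010110011
-------------
 100110010001  (end carry out of the top bit = 1)
Discarding the end carry: 00110010001
Decimal check:
  01011011110 = 512 + 128 + 64 + 16 + 8 + 4 + 2 = 734
  00101001101 = 256 + 64 + 8 + 4 + 1 = 333
  734 - 333 = 401, and 00110010001 = 256 + 128 + 16 + 1 = 401 ✓



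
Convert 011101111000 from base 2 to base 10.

Sum of powers of 2 for each 1-bit:
2^3 + 2^4 + 2^5 + 2^6 + 2^8 + 2^9 + 2^10
= 8 + 16 + 32 + 64 + 256 + 512 + 1024
= 1912



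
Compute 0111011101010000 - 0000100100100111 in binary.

Method 1 - Direct subtraction (column by column from the right: bit − bit − borrow-in; if negative, add 2 and borrow 1 from the next column):
borrow: 0001000001011110
        0111011101010000
-       0000100100100111
------------------------
        0110111000101001

Method 2 - Add two's complement:
Two's complement of 0000100100100111: invert → 1111011011011000, add 1 → 1111011011011001
  0111011101010000
+ 1111011011011001
------------------
 10110111000101001  (end carry out of the top bit = 1)
Discarding the end carry: 0110111000101001
Decimal check:
  0111011101010000 = 16384 + 8192 + 4096 + 1024 + 512 + 256 + 64 + 16 = 30544
  0000100100100111 = 2048 + 256 + 32 + 4 + 2 + 1 = 2343
  30544 - 2343 = 28201, and 0110111000101001 = 16384 + 8192 + 2048 + 1024 + 512 + 32 + 8 + 1 = 28201 ✓



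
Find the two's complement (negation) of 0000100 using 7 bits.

Original: 0000100
Step 1 - Invert all bits: 1111011
Step 2 - Add 1: 1111100
Verification: 0000100 + 1111100 = 10000000; discarding the end carry (carry out of the top bit) leaves the 7-bit value 0000000, as required for x + (-x)



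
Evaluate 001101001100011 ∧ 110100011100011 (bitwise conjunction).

AND: 1 only when both bits are 1
  001101001100011
& 110100011100011
-----------------
  000100001100011
Decimal: 6755 & 26851 = 2147



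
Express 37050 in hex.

Using repeated division by 16 (digits 10–15 are A–F):
37050 ÷ 16 = 2315 remainder 10 (A)
2315 ÷ 16 = 144 remainder 11 (B)
144 ÷ 16 = 9 remainder 0
9 ÷ 16 = 0 remainder 9
Reading remainders bottom to top: 90BA



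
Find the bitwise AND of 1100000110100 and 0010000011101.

AND: 1 only when both bits are 1
  1100000110100
& 0010000011101
---------------
  0000000010100
Decimal: 6196 & 1053 = 20



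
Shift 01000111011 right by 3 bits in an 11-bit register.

Original: 01000111011 (decimal 571)
Shift right by 3 positions
Drop the 3 low bits; fill with zeros on the left
Result: 00001000111 (decimal 71)
Equivalent: 571 >> 3 = 571 ÷ 2^3 = 71



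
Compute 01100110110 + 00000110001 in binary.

Add column by column from the right: bit + bit + carry-in; write the sum mod 2, carry 1 when the sum is 2 or 3.
carry:  00001100000
        01100110110
+       00000110001
-------------------
       001101100111
(the carry out of the leftmost column, 0, becomes the leading bit)
Decimal check:
  01100110110 = 512 + 256 + 32 + 16 + 4 + 2 = 822
  00000110001 = 32 + 16 + 1 = 49
  822 + 49 = 871, and 001101100111 = 512 + 256 + 64 + 32 + 4 + 2 + 1 = 871 ✓



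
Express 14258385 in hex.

Using repeated division by 16 (digits 10–15 are A–F):
14258385 ÷ 16 = 891149 remainder 1
891149 ÷ 16 = 55696 remainder 13 (D)
55696 ÷ 16 = 3481 remainder 0
3481 ÷ 16 = 217 remainder 9
217 ÷ 16 = 13 remainder 9
13 ÷ 16 = 0 remainder 13 (D)
Reading remainders bottom to top: D990D1



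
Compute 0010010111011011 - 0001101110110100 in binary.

Method 1 - Direct subtraction (column by column from the right: bit − bit − borrow-in; if negative, add 2 and borrow 1 from the next column):
borrow: 0011010001001000
        0010010111011011
-       0001101110110100
------------------------
        0000101000100111

Method 2 - Add two's complement:
Two's complement of 0001101110110100: invert → 1110010001001011, add 1 → 1110010001001100
  0010010111011011
+ 1110010001001100
------------------
 10000101000100111  (end carry out of the top bit = 1)
Discarding the end carry: 0000101000100111
Decimal check:
  0010010111011011 = 8192 + 1024 + 256 + 128 + 64 + 16 + 8 + 2 + 1 = 9691
  0001101110110100 = 4096 + 2048 + 512 + 256 + 128 + 32 + 16 + 4 = 7092
  9691 - 7092 = 2599, and 0000101000100111 = 2048 + 512 + 32 + 4 + 2 + 1 = 2599 ✓



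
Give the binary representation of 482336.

Using repeated division by 2:
482336 ÷ 2 = 241168 remainder 0
241168 ÷ 2 = 120584 remainder 0
120584 ÷ 2 = 60292 remainder 0
60292 ÷ 2 = 30146 remainder 0
30146 ÷ 2 = 15073 remainder 0
15073 ÷ 2 = 7536 remainder 1
7536 ÷ 2 = 3768 remainder 0
3768 ÷ 2 = 1884 remainder 0
1884 ÷ 2 = 942 remainder 0
942 ÷ 2 = 471 remainder 0
471 ÷ 2 = 235 remainder 1
235 ÷ 2 = 117 remainder 1
117 ÷ 2 = 58 remainder 1
58 ÷ 2 = 29 remainder 0
29 ÷ 2 = 14 remainder 1
14 ÷ 2 = 7 remainder 0
7 ÷ 2 = 3 remainder 1
3 ÷ 2 = 1 remainder 1
1 ÷ 2 = 0 remainder 1
Reading remainders bottom to top: 1110101110000100000



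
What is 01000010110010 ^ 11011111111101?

XOR: 1 when bits differ
  01000010110010
^ 11011111111101
----------------
  10011101001111
Decimal: 4274 ^ 14333 = 10063



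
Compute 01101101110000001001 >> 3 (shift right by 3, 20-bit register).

Original: 01101101110000001001 (decimal 449545)
Shift right by 3 positions
Drop the 3 low bits; fill with zeros on the left
Result: 00001101101110000001 (decimal 56193)
Equivalent: 449545 >> 3 = 449545 ÷ 2^3 = 56193



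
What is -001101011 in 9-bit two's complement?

Original: 001101011
Step 1 - Invert all bits: 110010100
Step 2 - Add 1: 110010101
Verification: 001101011 + 110010101 = 1000000000; discarding the end carry (carry out of the top bit) leaves the 9-bit value 000000000, as required for x + (-x)



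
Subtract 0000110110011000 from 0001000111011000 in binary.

Method 1 - Direct subtraction (column by column from the right: bit − bit − borrow-in; if negative, add 2 and borrow 1 from the next column):
borrow: 0001100000000000
        0001000111011000
-       0000110110011000
------------------------
        0000010001000000

Method 2 - Add two's complement:
Two's complement of 0000110110011000: invert → 1111001001100111, add 1 → 1111001001101000
  0001000111011000
+ 1111001001101000
------------------
 10000010001000000  (end carry out of the top bit = 1)
Discarding the end carry: 0000010001000000
Decimal check:
  0001000111011000 = 4096 + 256 + 128 + 64 + 16 + 8 = 4568
  0000110110011000 = 2048 + 1024 + 256 + 128 + 16 + 8 = 3480
  4568 - 3480 = 1088, and 0000010001000000 = 1024 + 64 = 1088 ✓



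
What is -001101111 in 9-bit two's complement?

Original: 001101111
Step 1 - Invert all bits: 110010000
Step 2 - Add 1: 110010001
Verification: 001101111 + 110010001 = 1000000000; discarding the end carry (carry out of the top bit) leaves the 9-bit value 000000000, as required for x + (-x)



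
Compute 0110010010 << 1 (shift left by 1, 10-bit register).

Original: 0110010010 (decimal 402)
Shift left by 1 position
Append 1 zero on the right
Result: 1100100100 (decimal 804)
Equivalent: 402 << 1 = 402 × 2^1 = 804



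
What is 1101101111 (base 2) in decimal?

Sum of powers of 2 for each 1-bit:
2^0 + 2^1 + 2^2 + 2^3 + 2^5 + 2^6 + 2^8 + 2^9
= 1 + 2 + 4 + 8 + 32 + 64 + 256 + 512
= 879



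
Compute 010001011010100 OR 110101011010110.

OR: 1 when either bit is 1
  010001011010100
| 110101011010110
-----------------
  110101011010110
Decimal: 8916 | 27350 = 27350



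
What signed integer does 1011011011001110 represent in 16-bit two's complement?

Binary: 1011011011001110
Sign bit: 1 (negative)
Invert: 0100100100110001
Add 1:  0100100100110010
Magnitude: 0100100100110010 = 16384 + 2048 + 256 + 32 + 16 + 2 = 18738
Value: -18738



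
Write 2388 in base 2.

Using repeated division by 2:
2388 ÷ 2 = 1194 remainder 0
1194 ÷ 2 = 597 remainder 0
597 ÷ 2 = 298 remainder 1
298 ÷ 2 = 149 remainder 0
149 ÷ 2 = 74 remainder 1
74 ÷ 2 = 37 remainder 0
37 ÷ 2 = 18 remainder 1
18 ÷ 2 = 9 remainder 0
9 ÷ 2 = 4 remainder 1
4 ÷ 2 = 2 remainder 0
2 ÷ 2 = 1 remainder 0
1 ÷ 2 = 0 remainder 1
Reading remainders bottom to top: 100101010100



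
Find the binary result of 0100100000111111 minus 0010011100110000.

Method 1 - Direct subtraction (column by column from the right: bit − bit − borrow-in; if negative, add 2 and borrow 1 from the next column):
borrow: 0100111000000000
        0100100000111111
-       0010011100110000
------------------------
        0010000100001111

Method 2 - Add two's complement:
Two's complement of 0010011100110000: invert → 1101100011001111, add 1 → 1101100011010000
  0100100000111111
+ 1101100011010000
------------------
 10010000100001111  (end carry out of the top bit = 1)
Discarding the end carry: 0010000100001111
Decimal check:
  0100100000111111 = 16384 + 2048 + 32 + 16 + 8 + 4 + 2 + 1 = 18495
  0010011100110000 = 8192 + 1024 + 512 + 256 + 32 + 16 = 10032
  18495 - 10032 = 8463, and 0010000100001111 = 8192 + 256 + 8 + 4 + 2 + 1 = 8463 ✓



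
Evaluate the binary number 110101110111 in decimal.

Sum of powers of 2 for each 1-bit:
2^0 + 2^1 + 2^2 + 2^4 + 2^5 + 2^6 + 2^8 + 2^10 + 2^11
= 1 + 2 + 4 + 16 + 32 + 64 + 256 + 1024 + 2048
= 3447



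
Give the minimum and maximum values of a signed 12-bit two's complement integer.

For 12-bit two's complement:
Minimum: -2^11 = -2048
Maximum: 2^11 - 1 = 2047



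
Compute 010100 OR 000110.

OR: 1 when either bit is 1
  010100
| 000110
--------
  010110
Decimal: 20 | 6 = 22



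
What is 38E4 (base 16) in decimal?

Expand by place value (powers of 16):
Digit values: E = 14
38E4 = 3 × 16^3 + 8 × 16^2 + 14 × 16^1 + 4 × 16^0
= 3 × 4096 + 8 × 256 + 14 × 16 + 4 × 1
= 12288 + 2048 + 224 + 4
= 14564



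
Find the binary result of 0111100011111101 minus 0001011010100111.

Method 1 - Direct subtraction (column by column from the right: bit − bit − borrow-in; if negative, add 2 and borrow 1 from the next column):
borrow: 0000110000001100
        0111100011111101
-       0001011010100111
------------------------
        0110001001010110

Method 2 - Add two's complement:
Two's complement of 0001011010100111: invert → 1110100101011000, add 1 → 1110100101011001
  0111100011111101
+ 1110100101011001
------------------
 10110001001010110  (end carry out of the top bit = 1)
Discarding the end carry: 0110001001010110
Decimal check:
  0111100011111101 = 16384 + 8192 + 4096 + 2048 + 128 + 64 + 32 + 16 + 8 + 4 + 1 = 30973
  0001011010100111 = 4096 + 1024 + 512 + 128 + 32 + 4 + 2 + 1 = 5799
  30973 - 5799 = 25174, and 0110001001010110 = 16384 + 8192 + 512 + 64 + 16 + 4 + 2 = 25174 ✓



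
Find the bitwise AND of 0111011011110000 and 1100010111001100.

AND: 1 only when both bits are 1
  0111011011110000
& 1100010111001100
------------------
  0100010011000000
Decimal: 30448 & 50636 = 17600



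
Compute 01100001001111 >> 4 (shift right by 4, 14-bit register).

Original: 01100001001111 (decimal 6223)
Shift right by 4 positions
Drop the 4 low bits; fill with zeros on the left
Result: 00000110000100 (decimal 388)
Equivalent: 6223 >> 4 = 6223 ÷ 2^4 = 388



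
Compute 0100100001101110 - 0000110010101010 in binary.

Method 1 - Direct subtraction (column by column from the right: bit − bit − borrow-in; if negative, add 2 and borrow 1 from the next column):
borrow: 0111111100000000
        0100100001101110
-       0000110010101010
------------------------
        0011101111000100

Method 2 - Add two's complement:
Two's complement of 0000110010101010: invert → 1111001101010101, add 1 → 1111001101010110
  0100100001101110
+ 1111001101010110
------------------
 10011101111000100  (end carry out of the top bit = 1)
Discarding the end carry: 0011101111000100
Decimal check:
  0100100001101110 = 16384 + 2048 + 64 + 32 + 8 + 4 + 2 = 18542
  0000110010101010 = 2048 + 1024 + 128 + 32 + 8 + 2 = 3242
  18542 - 3242 = 15300, and 0011101111000100 = 8192 + 4096 + 2048 + 512 + 256 + 128 + 64 + 4 = 15300 ✓



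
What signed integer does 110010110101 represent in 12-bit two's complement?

Binary: 110010110101
Sign bit: 1 (negative)
Invert: 001101001010
Add 1:  001101001011
Magnitude: 001101001011 = 512 + 256 + 64 + 8 + 2 + 1 = 843
Value: -843



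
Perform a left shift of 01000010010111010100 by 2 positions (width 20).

Original: 01000010010111010100 (decimal 271828)
Shift left by 2 positions
Append 2 zeros on the right and drop the 2 high bits that overflow the 20-bit width
Result: 00001001011101010000 (decimal 38736)
Equivalent: 271828 << 2 = 271828 × 2^2 = 1087312, truncated to 20 bits = 38736



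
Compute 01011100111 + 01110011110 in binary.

Add column by column from the right: bit + bit + carry-in; write the sum mod 2, carry 1 when the sum is 2 or 3.
carry:  11111111100
        01011100111
+       01110011110
-------------------
       011010000101
(the carry out of the leftmost column, 0, becomes the leading bit)
Decimal check:
  01011100111 = 512 + 128 + 64 + 32 + 4 + 2 + 1 = 743
  01110011110 = 512 + 256 + 128 + 16 + 8 + 4 + 2 = 926
  743 + 926 = 1669, and 011010000101 = 1024 + 512 + 128 + 4 + 1 = 1669 ✓



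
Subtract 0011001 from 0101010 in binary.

Method 1 - Direct subtraction (column by column from the right: bit − bit − borrow-in; if negative, add 2 and borrow 1 from the next column):
borrow: 0100010
        0101010
-       0011001
---------------
        0010001

Method 2 - Add two's complement:
Two's complement of 0011001: invert → 1100110, add 1 → 1100111
  0101010
+ 1100111
---------
 10010001  (end carry out of the top bit = 1)
Discarding the end carry: 0010001
Decimal check:
  0101010 = 32 + 8 + 2 = 42
  0011001 = 16 + 8 + 1 = 25
  42 - 25 = 17, and 0010001 = 16 + 1 = 17 ✓



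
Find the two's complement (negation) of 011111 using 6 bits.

Original: 011111
Step 1 - Invert all bits: 100000
Step 2 - Add 1: 100001
Verification: 011111 + 100001 = 1000000; discarding the end carry (carry out of the top bit) leaves the 6-bit value 000000, as required for x + (-x)



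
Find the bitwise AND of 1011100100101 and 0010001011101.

AND: 1 only when both bits are 1
  1011100100101
& 0010001011101
---------------
  0010000000101
Decimal: 5925 & 1117 = 1029



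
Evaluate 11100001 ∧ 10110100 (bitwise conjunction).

AND: 1 only when both bits are 1
  11100001
& 10110100
----------
  10100000
Decimal: 225 & 180 = 160



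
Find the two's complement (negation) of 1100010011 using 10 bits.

Original (sign bit 1, negative): 1100010011
Step 1 - Invert all bits: 0011101100
Step 2 - Add 1: 0011101101
Verification: 1100010011 + 0011101101 = 10000000000; discarding the end carry (carry out of the top bit) leaves the 10-bit value 0000000000, as required for x + (-x)



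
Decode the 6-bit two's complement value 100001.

Binary: 100001
Sign bit: 1 (negative)
Invert: 011110
Add 1:  011111
Magnitude: 011111 = 16 + 8 + 4 + 2 + 1 = 31
Value: -31



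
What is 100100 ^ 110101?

XOR: 1 when bits differ
  100100
^ 110101
--------
  010001
Decimal: 36 ^ 53 = 17



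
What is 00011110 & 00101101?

AND: 1 only when both bits are 1
  00011110
& 00101101
----------
  00001100
Decimal: 30 & 45 = 12



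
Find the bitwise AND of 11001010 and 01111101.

AND: 1 only when both bits are 1
  11001010
& 01111101
----------
  01001000
Decimal: 202 & 125 = 72



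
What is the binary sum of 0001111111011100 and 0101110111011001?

Add column by column from the right: bit + bit + carry-in; write the sum mod 2, carry 1 when the sum is 2 or 3.
carry:  0011111110110000
        0001111111011100
+       0101110111011001
------------------------
       00111110110110101
(the carry out of the leftmost column, 0, becomes the leading bit)
Decimal check:
  0001111111011100 = 4096 + 2048 + 1024 + 512 + 256 + 128 + 64 + 16 + 8 + 4 = 8156
  0101110111011001 = 16384 + 4096 + 2048 + 1024 + 256 + 128 + 64 + 16 + 8 + 1 = 24025
  8156 + 24025 = 32181, and 00111110110110101 = 16384 + 8192 + 4096 + 2048 + 1024 + 256 + 128 + 32 + 16 + 4 + 1 = 32181 ✓



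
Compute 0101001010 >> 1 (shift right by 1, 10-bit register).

Original: 0101001010 (decimal 330)
Shift right by 1 position
Drop the 1 low bit; fill with zero on the left
Result: 0010100101 (decimal 165)
Equivalent: 330 >> 1 = 330 ÷ 2^1 = 165



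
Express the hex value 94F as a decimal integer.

Expand by place value (powers of 16):
Digit values: F = 15
94F = 9 × 16^2 + 4 × 16^1 + 15 × 16^0
= 9 × 256 + 4 × 16 + 15 × 1
= 2304 + 64 + 15
= 2383



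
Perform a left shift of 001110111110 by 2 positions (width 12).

Original: 001110111110 (decimal 958)
Shift left by 2 positions
Append 2 zeros on the right
Result: 111011111000 (decimal 3832)
Equivalent: 958 << 2 = 958 × 2^2 = 3832



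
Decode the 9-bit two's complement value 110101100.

Binary: 110101100
Sign bit: 1 (negative)
Invert: 001010011
Add 1:  001010100
Magnitude: 001010100 = 64 + 16 + 4 = 84
Value: -84



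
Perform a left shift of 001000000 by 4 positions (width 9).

Original: 001000000 (decimal 64)
Shift left by 4 positions
Append 4 zeros on the right and drop the 4 high bits that overflow the 9-bit width
Result: 000000000 (decimal 0)
Equivalent: 64 << 4 = 64 × 2^4 = 1024, truncated to 9 bits = 0

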